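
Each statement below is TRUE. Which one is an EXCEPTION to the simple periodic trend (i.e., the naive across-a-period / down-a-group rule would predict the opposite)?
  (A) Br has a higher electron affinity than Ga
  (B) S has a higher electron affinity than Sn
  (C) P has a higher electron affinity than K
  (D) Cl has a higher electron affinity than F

(D)

The general trend: electron affinity increases across a period and decreases down a group.
(A) Br (period 4, group 17) vs Ga (period 4, group 13): the stated order agrees with the simple trend.
(B) S (period 3, group 16) vs Sn (period 5, group 14): the stated order agrees with the simple trend.
(C) P (period 3, group 15) vs K (period 4, group 1): the stated order agrees with the simple trend.
(D) Cl (period 3, group 17) vs F (period 2, group 17): the stated order contradicts the simple trend.
The exception is (D): F's small 2p subshell makes the incoming electron feel strong e⁻–e⁻ repulsion, so Cl actually releases more energy on gaining an electron.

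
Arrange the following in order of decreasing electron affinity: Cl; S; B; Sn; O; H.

Cl, S, O, Sn, H, B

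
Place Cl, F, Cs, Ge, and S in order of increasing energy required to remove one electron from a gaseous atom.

Cs < Ge < S < Cl < F

Removing the outermost electron gets harder across a period and easier down a group.
These span different periods and groups, so the two trends combine.
Ge > Cs: relative to Cs, both the across-period and down-group shifts push Ge's first ionization energy up.
S > Ge: relative to Ge, both the across-period and down-group shifts push S's first ionization energy up.
Cl > S: both are in period 3; the period trend gives Cl the larger value.
F > Cl: they share group 17; the group trend gives F the larger value.
Tabulated first ionization energy (kJ/mol): F 1681, S 1000, Cl 1251, Ge 762, Cs 376.
So from lowest to highest: Cs < Ge < S < Cl < F.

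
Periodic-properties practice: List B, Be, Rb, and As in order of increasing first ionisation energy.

Rb < B < Be < As

Be is in period 2, group 2; B is in period 2, group 13; As is in period 4, group 15; Rb is in period 5, group 1.
First ionization energy rises across a period (greater Z_eff holds electrons more tightly) and falls down a group (valence electrons are farther from the nucleus).
Neither a single period nor a single group — weigh both effects.
B > Rb: both effects reinforce here, so B is clearly the higher of the two.
Be > B: this pair runs against the simple trend — see the exception note.
As > Be: the two effects oppose for this pair; the across-period effect wins (947 vs 900 kJ/mol).
Note the exception: Be has a higher first ionization energy than B, contrary to the simple trend — removing B's lone 2p electron is easier than breaking Be's filled 2s².
For reference (kJ/mol): Be 900, B 801, As 947, Rb 403.
So from lowest to highest: Rb < B < Be < As.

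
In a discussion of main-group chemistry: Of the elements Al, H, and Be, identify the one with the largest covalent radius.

H is in period 1, group 1; Be is in period 2, group 2; Al is in period 3, group 13.
Atomic radius shrinks across a period as nuclear charge pulls the same shell inward, and grows down a group as new shells are added.
These sit on a diagonal, where the across-period and down-group effects partly cancel.
Be > H: the two effects oppose for this pair; the down-group effect wins (102 vs 32 pm).
Al > Be: period and group pull opposite ways; the down-group shift dominates (126 vs 102 pm).
Approximate values (pm): H 32, Be 102, Al 126.
The largest covalent radius among these belongs to Al.

Al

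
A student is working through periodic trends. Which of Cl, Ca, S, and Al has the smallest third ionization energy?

Al

The third ionization energy removes an electron from the +2 ion. For each element: Cl²⁺ still has 5 valence electrons; Ca²⁺ is the bare [Ar] core; S²⁺ still has 4 valence electrons; Al²⁺ still has 1 valence electron.
Core electrons are held far more tightly than valence electrons, so Ca tops the IE_3 order.
Valence configurations: Cl²⁺ [Ne]3s²3p³, S²⁺ [Ne]3s²3p², Al²⁺ [Ne]3s¹.
Tabulated IE_3 (kJ/mol): Cl 3822, Ca 4912, S 3357, Al 2745.
So the third ionization energies run Al < S < Cl < Ca.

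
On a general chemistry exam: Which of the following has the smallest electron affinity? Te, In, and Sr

Sr

Sr is in period 5, group 2; In is in period 5, group 13; Te is in period 5, group 16.
Electron affinity generally becomes more exothermic across a period toward the halogens and less exothermic down a group.
All lie in period 5, so electron affinity increases left to right.
The smallest electron affinity among these belongs to Sr.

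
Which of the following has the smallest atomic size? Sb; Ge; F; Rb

F

F is in period 2, group 17; Ge is in period 4, group 14; Rb is in period 5, group 1; Sb is in period 5, group 15.
Radius decreases left→right (rising Z_eff, same n) and increases top→bottom (higher n).
Here both period and group differ, so the two effects have to be weighed against each other.
Ge > F: relative to F, both the across-period and down-group shifts push Ge's atomic radius up.
Sb > Ge: the two effects oppose for this pair; the down-group effect wins (140 vs 121 pm).
Rb > Sb: both are in period 5; the period trend gives Rb the larger value.
Approximate values (pm): F 64, Ge 121, Rb 210, Sb 140.
The smallest atomic size among these belongs to F.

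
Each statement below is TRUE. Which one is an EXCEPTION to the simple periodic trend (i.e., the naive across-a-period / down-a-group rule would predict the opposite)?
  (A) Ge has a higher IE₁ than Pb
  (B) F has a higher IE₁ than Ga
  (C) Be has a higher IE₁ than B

(C)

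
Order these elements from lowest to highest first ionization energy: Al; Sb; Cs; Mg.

Cs < Al < Mg < Sb

Mg is in period 3, group 2; Al is in period 3, group 13; Sb is in period 5, group 15; Cs is in period 6, group 1.
Across a period the outer electron is held more tightly (higher IE₁); down a group it sits in a higher shell, more shielded, and comes off more easily.
These span different periods and groups, so the two trends combine.
Al > Cs: relative to Cs, both the across-period and down-group shifts push Al's first ionization energy up.
Mg > Al: this pair runs against the simple trend — see the exception note.
Sb > Mg: period and group pull opposite ways; the across-period shift dominates (831 vs 738 kJ/mol).
Note the exception: Mg has a higher first ionization energy than Al, contrary to the simple trend — Al's single 3p electron is easier to remove than one from Mg's filled 3s².
For reference (kJ/mol): Mg 738, Al 578, Sb 831, Cs 376.
So from lowest to highest: Cs < Al < Mg < Sb.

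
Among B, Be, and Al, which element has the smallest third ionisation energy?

Al

The third ionization energy removes an electron from the +2 ion. For each element: B²⁺ still has 1 valence electron; Be²⁺ is the bare [He] core; Al²⁺ still has 1 valence electron.
Core electrons are held far more tightly than valence electrons, so Be tops the IE_3 order.
Valence configurations: B²⁺ [He]2s¹, Al²⁺ [Ne]3s¹.
Approximate IE_3 values (kJ/mol): B 3660, Be 14849, Al 2745.
So the third ionization energies run Al < B < Be.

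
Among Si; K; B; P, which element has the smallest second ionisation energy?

Si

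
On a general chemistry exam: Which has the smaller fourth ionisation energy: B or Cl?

Cl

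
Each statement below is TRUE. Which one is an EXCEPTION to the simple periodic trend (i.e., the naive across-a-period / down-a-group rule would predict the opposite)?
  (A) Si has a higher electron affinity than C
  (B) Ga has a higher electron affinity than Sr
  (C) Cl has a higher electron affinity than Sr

(A)

The general trend: electron affinity increases across a period and decreases down a group.
(A) Si (period 3, group 14) vs C (period 2, group 14): the stated order contradicts the simple trend.
(B) Ga (period 4, group 13) vs Sr (period 5, group 2): the stated order agrees with the simple trend.
(C) Cl (period 3, group 17) vs Sr (period 5, group 2): the stated order agrees with the simple trend.
The exception is (A): Si's larger, more diffuse 3p orbitals accept an added electron slightly more readily than C's compact 2p.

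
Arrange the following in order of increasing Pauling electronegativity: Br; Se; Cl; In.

In < Se < Br < Cl

Atoms toward the upper right of the periodic table pull bonding electrons most strongly.
Neither a single period nor a single group — weigh both effects.
Se > In: relative to In, both the across-period and down-group shifts push Se's electronegativity up.
Br > Se: Br lies to the right of Se in period 4, so the across-period effect alone puts Br higher.
Cl > Br: they share group 17; the group trend gives Cl the larger value.
For reference (Pauling): Cl 3.16, Se 2.55, Br 2.96, In 1.78.
So from lowest to highest: In < Se < Br < Cl.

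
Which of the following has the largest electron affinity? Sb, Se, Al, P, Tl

Electron affinity generally becomes more exothermic across a period toward the halogens and less exothermic down a group.
Neither a single period nor a single group — weigh both effects.
Al > Tl: Al sits above Tl in group 13, so the down-group effect alone puts Al higher.
P > Al: P lies to the right of Al in period 3, so the across-period effect alone puts P higher.
Sb > P: this pair runs against the simple trend — see the exception note.
Se > Sb: relative to Sb, both the across-period and down-group shifts push Se's electron affinity up.
Note the exception: Sb has a higher electron affinity than P, contrary to the simple trend — both are half-filled np³, but the pairing/repulsion penalty for the added electron shrinks as the p orbitals become larger and more diffuse down the group, and for Sb that outweighs the weaker nuclear attraction.
For reference (kJ/mol): Al 42, P 72, Se 195, Sb 103, Tl 19.
The largest electron affinity among these belongs to Se.

Se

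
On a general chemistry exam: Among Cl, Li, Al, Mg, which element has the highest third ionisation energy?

Consider each +2 ion: Cl²⁺ still has 5 valence electrons; Li²⁺ is already 1 electron into the core; Al²⁺ still has 1 valence electron; Mg²⁺ is the bare [Ne] core.
Core electrons are held far more tightly than valence electrons, so Mg and Li top the IE_3 order.
Valence configurations: Cl²⁺ [Ne]3s²3p³, Al²⁺ [Ne]3s¹.
The numbers (kJ/mol): Cl 3822, Li 11815, Al 2745, Mg 7733.
So the third ionization energies run Al < Cl < Mg < Li.

Li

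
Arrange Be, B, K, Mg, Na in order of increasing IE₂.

Mg, Be, B, K, Na

The second ionization energy removes an electron from the +1 ion. For each element: Be⁺ still has 1 valence electron; B⁺ still has 2 valence electrons; K⁺ is the bare [Ar] core; Mg⁺ still has 1 valence electron; Na⁺ is the bare [Ne] core.
Core electrons are held far more tightly than valence electrons, so K and Na top the IE_2 order.
Valence configurations: Be⁺ [He]2s¹, B⁺ [He]2s², Mg⁺ [Ne]3s¹.
Tabulated IE_2 (kJ/mol): Be 1757, B 2427, K 3052, Mg 1451, Na 4562.
Putting it together, IE_2: Mg < Be < B < K < Na.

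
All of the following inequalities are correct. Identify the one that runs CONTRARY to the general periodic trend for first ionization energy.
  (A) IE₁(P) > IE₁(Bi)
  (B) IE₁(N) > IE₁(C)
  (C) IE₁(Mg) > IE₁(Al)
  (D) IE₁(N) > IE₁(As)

(C)

The general trend: first ionization energy increases across a period and decreases down a group.
(A) P (period 3, group 15) vs Bi (period 6, group 15): the stated order agrees with the simple trend.
(B) N (period 2, group 15) vs C (period 2, group 14): the stated order agrees with the simple trend.
(C) Mg (period 3, group 2) vs Al (period 3, group 13): the stated order contradicts the simple trend.
(D) N (period 2, group 15) vs As (period 4, group 15): the stated order agrees with the simple trend.
The exception is (C): Al's single 3p electron is easier to remove than one from Mg's filled 3s².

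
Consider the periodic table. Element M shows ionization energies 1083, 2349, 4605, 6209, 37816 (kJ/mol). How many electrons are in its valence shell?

4

Look for the largest jump between consecutive ionization energies: IE5/IE4 ≈ 6.1, far larger than any earlier ratio.
That jump marks the point where a core electron is being removed. So the atom has 4 valence electrons.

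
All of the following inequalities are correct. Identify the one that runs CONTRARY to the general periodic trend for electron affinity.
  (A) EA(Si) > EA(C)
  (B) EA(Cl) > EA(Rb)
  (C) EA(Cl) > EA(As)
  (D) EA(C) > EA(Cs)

The general trend: electron affinity increases across a period and decreases down a group.
(A) Si (period 3, group 14) vs C (period 2, group 14): the stated order contradicts the simple trend.
(B) Cl (period 3, group 17) vs Rb (period 5, group 1): the stated order agrees with the simple trend.
(C) Cl (period 3, group 17) vs As (period 4, group 15): the stated order agrees with the simple trend.
(D) C (period 2, group 14) vs Cs (period 6, group 1): the stated order agrees with the simple trend.
The exception is (A): Si's larger, more diffuse 3p orbitals accept an added electron slightly more readily than C's compact 2p.

(A)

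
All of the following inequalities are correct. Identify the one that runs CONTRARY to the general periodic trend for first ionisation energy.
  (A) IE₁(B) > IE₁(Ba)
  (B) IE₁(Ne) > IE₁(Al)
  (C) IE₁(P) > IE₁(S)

The general trend: first ionisation energy increases across a period and decreases down a group.
(A) B (period 2, group 13) vs Ba (period 6, group 2): the stated order agrees with the simple trend.
(B) Ne (period 2, group 18) vs Al (period 3, group 13): the stated order agrees with the simple trend.
(C) P (period 3, group 15) vs S (period 3, group 16): the stated order contradicts the simple trend.
The exception is (C): S (3p⁴) ionizes more easily than half-filled P (3p³) because the paired 3p electron in S is pushed out by e⁻–e⁻ repulsion.

(C)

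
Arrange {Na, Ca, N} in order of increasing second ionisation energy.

Ca < N < Na

IE_2 is the cost of taking one more electron from the +1 cation: Na⁺ is the bare [Ne] core; Ca⁺ still has 1 valence electron; N⁺ still has 4 valence electrons.
Pulling an electron out of a noble-gas core costs far more than removing a remaining valence electron, so Na sits at the high end of IE_2.
Valence configurations: Ca⁺ [Ar]4s¹, N⁺ [He]2s²2p².
The numbers (kJ/mol): Na 4562, Ca 1145, N 2856.
So the second ionization energies run Ca < N < Na.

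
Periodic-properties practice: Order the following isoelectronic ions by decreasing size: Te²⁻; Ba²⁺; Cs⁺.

All of these have 54 electrons, so size is governed by nuclear charge alone: the more protons, the stronger the pull on the same electron cloud, and the smaller the ion.
Nuclear charges: Ba²⁺ (Z=56), Cs⁺ (Z=55), Te²⁻ (Z=52).
Largest to smallest: Te²⁻ > Cs⁺ > Ba²⁺.

Te²⁻ > Cs⁺ > Ba²⁺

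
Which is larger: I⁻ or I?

I⁻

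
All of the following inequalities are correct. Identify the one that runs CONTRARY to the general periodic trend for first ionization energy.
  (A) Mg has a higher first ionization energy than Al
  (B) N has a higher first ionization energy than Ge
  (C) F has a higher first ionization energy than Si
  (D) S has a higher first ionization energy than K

The general trend: first ionization energy increases across a period and decreases down a group.
(A) Mg (period 3, group 2) vs Al (period 3, group 13): the stated order contradicts the simple trend.
(B) N (period 2, group 15) vs Ge (period 4, group 14): the stated order agrees with the simple trend.
(C) F (period 2, group 17) vs Si (period 3, group 14): the stated order agrees with the simple trend.
(D) S (period 3, group 16) vs K (period 4, group 1): the stated order agrees with the simple trend.
The exception is (A): Al's single 3p electron is easier to remove than one from Mg's filled 3s².

(A)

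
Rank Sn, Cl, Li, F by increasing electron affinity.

Li, Sn, F, Cl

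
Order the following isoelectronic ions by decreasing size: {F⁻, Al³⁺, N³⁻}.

N³⁻ > F⁻ > Al³⁺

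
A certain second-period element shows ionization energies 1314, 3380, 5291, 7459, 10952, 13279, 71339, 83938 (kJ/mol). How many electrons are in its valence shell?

6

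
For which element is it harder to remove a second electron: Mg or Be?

Be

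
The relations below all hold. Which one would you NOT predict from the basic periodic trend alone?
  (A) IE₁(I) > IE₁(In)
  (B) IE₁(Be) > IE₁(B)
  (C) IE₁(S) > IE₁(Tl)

The general trend: IE₁ increases across a period and decreases down a group.
(A) I (period 5, group 17) vs In (period 5, group 13): the stated order agrees with the simple trend.
(B) Be (period 2, group 2) vs B (period 2, group 13): the stated order contradicts the simple trend.
(C) S (period 3, group 16) vs Tl (period 6, group 13): the stated order agrees with the simple trend.
The exception is (B): removing B's lone 2p electron is easier than breaking Be's filled 2s².

(B)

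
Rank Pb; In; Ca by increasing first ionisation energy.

Ca is in period 4, group 2; In is in period 5, group 13; Pb is in period 6, group 14.
Across a period the outer electron is held more tightly (higher IE₁); down a group it sits in a higher shell, more shielded, and comes off more easily.
These sit on a diagonal, where the across-period and down-group effects partly cancel.
Ca > In: period and group pull opposite ways; the down-group shift dominates (590 vs 558 kJ/mol).
Pb > Ca: period and group pull opposite ways; the across-period shift dominates (716 vs 590 kJ/mol).
For reference (kJ/mol): Ca 590, In 558, Pb 716.
So from lowest to highest: In < Ca < Pb.

In < Ca < Pb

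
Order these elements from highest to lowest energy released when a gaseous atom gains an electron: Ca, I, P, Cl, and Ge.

Atoms with high Z_eff and room in the valence shell (especially the halogens) have the most exothermic electron affinities.
Here both period and group differ, so the two effects have to be weighed against each other.
P > Ca: relative to Ca, both the across-period and down-group shifts push P's electron affinity up.
Ge > P: this pair runs against the simple trend — see the exception note.
I > Ge: the two effects oppose for this pair; the across-period effect wins (295 vs 119 kJ/mol).
Cl > I: Cl sits above I in group 17, so the down-group effect alone puts Cl higher.
Note the exception: Ge has a higher electron affinity than P, contrary to the simple trend — adding an electron to P's half-filled np³ subshell costs electron-pairing energy.
For reference (kJ/mol): P 72, Cl 349, Ca 2, Ge 119, I 295.
So from highest to lowest: Cl > I > Ge > P > Ca.

Cl, I, Ge, P, Ca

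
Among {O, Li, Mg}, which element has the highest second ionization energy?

Li

IE_2 is the cost of taking one more electron from the +1 cation: O⁺ still has 5 valence electrons; Li⁺ is the bare [He] core; Mg⁺ still has 1 valence electron.
Pulling an electron out of a noble-gas core costs far more than removing a remaining valence electron, so Li sits at the high end of IE_2.
Valence configurations: O⁺ [He]2s²2p³, Mg⁺ [Ne]3s¹.
Approximate IE_2 values (kJ/mol): O 3388, Li 7298, Mg 1451.
Hence IE_2: Mg < O < Li.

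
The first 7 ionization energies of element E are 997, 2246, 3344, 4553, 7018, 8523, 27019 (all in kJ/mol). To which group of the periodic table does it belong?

Group 16

Look for the largest jump between consecutive ionization energies: IE7/IE6 ≈ 3.2, far larger than any earlier ratio.
That jump marks the point where a core electron is being removed. So the atom has 6 valence electrons.
A main-group element with 6 valence electrons is in group 16.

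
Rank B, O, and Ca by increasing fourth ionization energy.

After 3 electrons have been removed, what remains? B³⁺ is the bare [He] core; O³⁺ still has 3 valence electrons; Ca³⁺ is already 1 electron into the core.
Usually core removal costs more than valence removal, but here the competition is close: a tightly held n=2 valence electron can cost more to remove than an n=3 core electron, so the actual values have to decide it.
Approximate IE_4 values (kJ/mol): B 25026, O 7469, Ca 6491.
Hence IE_4: Ca < O < B.

Ca < O < B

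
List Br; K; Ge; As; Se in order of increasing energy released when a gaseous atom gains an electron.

K, As, Ge, Se, Br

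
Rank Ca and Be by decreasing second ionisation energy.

Be, Ca

Consider each +1 ion: Ca⁺ still has 1 valence electron; Be⁺ still has 1 valence electron.
All are still removing valence electrons, so compare the +1 ions as you would atoms: IE_2 generally rises across a period (higher Z_eff) and falls down a group (larger shell), subject to the usual subshell exceptions.
Valence configurations: Ca⁺ [Ar]4s¹, Be⁺ [He]2s¹.
The numbers (kJ/mol): Ca 1145, Be 1757.
Overall IE_2 order: Ca < Be.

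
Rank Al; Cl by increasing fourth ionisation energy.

Cl < Al

The fourth ionization energy removes an electron from the +3 ion. For each element: Al³⁺ is the bare [Ne] core; Cl³⁺ still has 4 valence electrons.
Core electrons are held far more tightly than valence electrons, so Al tops the IE_4 order.
Approximate IE_4 values (kJ/mol): Al 11577, Cl 5159.
Overall IE_4 order: Cl < Al.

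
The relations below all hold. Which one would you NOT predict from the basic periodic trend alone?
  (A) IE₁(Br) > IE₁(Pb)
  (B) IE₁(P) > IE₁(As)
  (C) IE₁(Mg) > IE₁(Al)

The general trend: first ionisation energy increases across a period and decreases down a group.
(A) Br (period 4, group 17) vs Pb (period 6, group 14): the stated order agrees with the simple trend.
(B) P (period 3, group 15) vs As (period 4, group 15): the stated order agrees with the simple trend.
(C) Mg (period 3, group 2) vs Al (period 3, group 13): the stated order contradicts the simple trend.
The exception is (C): Al's single 3p electron is easier to remove than one from Mg's filled 3s².

(C)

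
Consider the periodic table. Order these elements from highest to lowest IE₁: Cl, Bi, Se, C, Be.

Cl, C, Se, Be, Bi

Be is in period 2, group 2; C is in period 2, group 14; Cl is in period 3, group 17; Se is in period 4, group 16; Bi is in period 6, group 15.
First ionization energy rises across a period (greater Z_eff holds electrons more tightly) and falls down a group (valence electrons are farther from the nucleus).
Neither a single period nor a single group — weigh both effects.
Be > Bi: the two effects oppose for this pair; the down-group effect wins (900 vs 703 kJ/mol).
Se > Be: period and group pull opposite ways; the across-period shift dominates (941 vs 900 kJ/mol).
C > Se: period and group pull opposite ways; the down-group shift dominates (1086 vs 941 kJ/mol).
Cl > C: the two effects oppose for this pair; the across-period effect wins (1251 vs 1086 kJ/mol).
Tabulated first ionization energy (kJ/mol): Be 900, C 1086, Cl 1251, Se 941, Bi 703.
So from highest to lowest: Cl > C > Se > Be > Bi.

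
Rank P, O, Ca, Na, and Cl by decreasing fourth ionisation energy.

Na, O, Ca, Cl, P

After 3 electrons have been removed, what remains? P³⁺ still has 2 valence electrons; O³⁺ still has 3 valence electrons; Ca³⁺ is already 1 electron into the core; Na³⁺ is already 2 electrons into the core; Cl³⁺ still has 4 valence electrons.
Usually core removal costs more than valence removal, but here the competition is close: a tightly held n=2 valence electron can cost more to remove than an n=3 core electron, so the actual values have to decide it.
Valence configurations: P³⁺ [Ne]3s², O³⁺ [He]2s²2p¹, Cl³⁺ [Ne]3s²3p².
Tabulated IE_4 (kJ/mol): P 4964, O 7469, Ca 6491, Na 9543, Cl 5159.
So the fourth ionization energies run P < Cl < Ca < O < Na.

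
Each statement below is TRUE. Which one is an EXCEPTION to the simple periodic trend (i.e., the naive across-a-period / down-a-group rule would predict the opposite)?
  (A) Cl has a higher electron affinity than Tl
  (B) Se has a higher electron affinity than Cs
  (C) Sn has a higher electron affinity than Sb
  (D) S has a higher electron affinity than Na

(C)

The general trend: electron affinity increases across a period and decreases down a group.
(A) Cl (period 3, group 17) vs Tl (period 6, group 13): the stated order agrees with the simple trend.
(B) Se (period 4, group 16) vs Cs (period 6, group 1): the stated order agrees with the simple trend.
(C) Sn (period 5, group 14) vs Sb (period 5, group 15): the stated order contradicts the simple trend.
(D) S (period 3, group 16) vs Na (period 3, group 1): the stated order agrees with the simple trend.
The exception is (C): adding an electron to Sb's half-filled 5p³ is unfavourable, so Sn has the more exothermic EA.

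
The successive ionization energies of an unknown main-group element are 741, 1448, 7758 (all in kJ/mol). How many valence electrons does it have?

2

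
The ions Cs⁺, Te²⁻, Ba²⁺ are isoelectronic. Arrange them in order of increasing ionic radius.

Ba²⁺, Cs⁺, Te²⁻

All of these have 54 electrons, so size is governed by nuclear charge alone: the more protons, the stronger the pull on the same electron cloud, and the smaller the ion.
Nuclear charges: Ba²⁺ (Z=56), Cs⁺ (Z=55), Te²⁻ (Z=52).
Smallest to largest: Ba²⁺ < Cs⁺ < Te²⁻.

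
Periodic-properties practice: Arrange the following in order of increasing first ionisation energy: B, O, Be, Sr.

Be is in period 2, group 2; B is in period 2, group 13; O is in period 2, group 16; Sr is in period 5, group 2.
Across a period the outer electron is held more tightly (higher IE₁); down a group it sits in a higher shell, more shielded, and comes off more easily.
Neither a single period nor a single group — weigh both effects.
B > Sr: relative to Sr, both the across-period and down-group shifts push B's first ionization energy up.
Be > B: this pair runs against the simple trend — see the exception note.
O > Be: O lies to the right of Be in period 2, so the across-period effect alone puts O higher.
Note the exception: Be has a higher first ionization energy than B, contrary to the simple trend — removing B's lone 2p electron is easier than breaking Be's filled 2s².
Tabulated first ionization energy (kJ/mol): Be 900, B 801, O 1314, Sr 550.
So from lowest to highest: Sr < B < Be < O.

Sr, B, Be, O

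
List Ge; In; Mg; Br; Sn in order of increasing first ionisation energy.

In, Sn, Mg, Ge, Br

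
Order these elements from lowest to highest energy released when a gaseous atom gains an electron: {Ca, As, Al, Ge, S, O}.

Adding an electron releases more energy for atoms nearer the top right (short of the noble gases).
These span different periods and groups, so the two trends combine.
Al > Ca: both effects reinforce here, so Al is clearly the higher of the two.
As > Al: period and group pull opposite ways; the across-period shift dominates (78 vs 42 kJ/mol).
Ge > As: this pair runs against the simple trend — see the exception note.
O > Ge: relative to Ge, both the across-period and down-group shifts push O's electron affinity up.
S > O: this pair runs against the simple trend — see the exception note.
Note the exception: Ge has a higher electron affinity than As, contrary to the simple trend — adding an electron to As's half-filled 4p³ is unfavourable, so Ge (4p²) has the more exothermic EA.
Note the exception: S has a higher electron affinity than O, contrary to the simple trend — the compact 2p subshell of O repels the added electron more than S's larger 3p does.
Tabulated electron affinity (kJ/mol): O 141, Al 42, S 200, Ca 2, Ge 119, As 78.
So from lowest to highest: Ca < Al < As < Ge < O < S.

Ca, Al, As, Ge, O, S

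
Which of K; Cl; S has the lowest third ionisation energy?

S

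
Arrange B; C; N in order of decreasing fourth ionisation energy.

B > N > C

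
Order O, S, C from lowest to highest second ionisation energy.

S, C, O

After 1 electron has been removed, what remains? O⁺ still has 5 valence electrons; S⁺ still has 5 valence electrons; C⁺ still has 3 valence electrons.
All are still removing valence electrons, so compare the +1 ions as you would atoms: IE_2 generally rises across a period (higher Z_eff) and falls down a group (larger shell), subject to the usual subshell exceptions.
Valence configurations: O⁺ [He]2s²2p³, S⁺ [Ne]3s²3p³, C⁺ [He]2s²2p¹.
Tabulated IE_2 (kJ/mol): O 3388, S 2252, C 2353.
Overall IE_2 order: S < C < O.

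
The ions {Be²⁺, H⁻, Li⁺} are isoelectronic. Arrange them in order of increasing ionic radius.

Be²⁺, Li⁺, H⁻

All of these have 2 electrons, so size is governed by nuclear charge alone: the more protons, the stronger the pull on the same electron cloud, and the smaller the ion.
Nuclear charges: Be²⁺ (Z=4), Li⁺ (Z=3), H⁻ (Z=1).
Smallest to largest: Be²⁺ < Li⁺ < H⁻.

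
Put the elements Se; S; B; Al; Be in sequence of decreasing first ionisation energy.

S > Se > Be > B > Al

IE₁ increases left→right with effective nuclear charge and decreases top→bottom as the valence shell moves farther out.
Neither a single period nor a single group — weigh both effects.
B > Al: B sits above Al in group 13, so the down-group effect alone puts B higher.
Be > B: this pair runs against the simple trend — see the exception note.
Se > Be: period and group pull opposite ways; the across-period shift dominates (941 vs 900 kJ/mol).
S > Se: S sits above Se in group 16, so the down-group effect alone puts S higher.
Note the exception: Be has a higher first ionization energy than B, contrary to the simple trend — removing B's lone 2p electron is easier than breaking Be's filled 2s².
Approximate values (kJ/mol): Be 900, B 801, Al 578, S 1000, Se 941.
So from highest to lowest: S > Se > Be > B > Al.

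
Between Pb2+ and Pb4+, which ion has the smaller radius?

Both ions have Z = 82 protons, but Pb4+ has lost more electrons, so its remaining electrons feel a larger effective nuclear charge per electron and are pulled in more tightly.
Higher positive charge → smaller ion, so Pb2+ > Pb4+.

Pb4+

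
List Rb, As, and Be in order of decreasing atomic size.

Rb, As, Be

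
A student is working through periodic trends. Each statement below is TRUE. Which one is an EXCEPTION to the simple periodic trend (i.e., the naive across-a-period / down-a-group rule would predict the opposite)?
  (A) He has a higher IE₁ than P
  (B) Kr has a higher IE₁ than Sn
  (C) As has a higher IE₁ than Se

(C)

The general trend: IE₁ increases across a period and decreases down a group.
(A) He (period 1, group 18) vs P (period 3, group 15): the stated order agrees with the simple trend.
(B) Kr (period 4, group 18) vs Sn (period 5, group 14): the stated order agrees with the simple trend.
(C) As (period 4, group 15) vs Se (period 4, group 16): the stated order contradicts the simple trend.
The exception is (C): Se (4p⁴) ionizes more easily than half-filled As (4p³).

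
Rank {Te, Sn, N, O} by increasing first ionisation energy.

Sn, Te, O, N

N is in period 2, group 15; O is in period 2, group 16; Sn is in period 5, group 14; Te is in period 5, group 16.
Removing the outermost electron gets harder across a period and easier down a group.
Here both period and group differ, so the two effects have to be weighed against each other.
Te > Sn: Te lies to the right of Sn in period 5, so the across-period effect alone puts Te higher.
O > Te: they share group 16; the group trend gives O the larger value.
N > O: this pair runs against the simple trend — see the exception note.
Note the exception: N has a higher first ionization energy than O, contrary to the simple trend — pairing an electron in O's 2p⁴ costs repulsion energy, so O ionizes more easily than half-filled N (2p³).
Tabulated first ionization energy (kJ/mol): N 1402, O 1314, Sn 709, Te 869.
So from lowest to highest: Sn < Te < O < N.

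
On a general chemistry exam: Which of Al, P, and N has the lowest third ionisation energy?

IE_3 is the cost of taking one more electron from the +2 cation: Al²⁺ still has 1 valence electron; P²⁺ still has 3 valence electrons; N²⁺ still has 3 valence electrons.
All are still removing valence electrons, so compare the +2 ions as you would atoms: IE_3 generally rises across a period (higher Z_eff) and falls down a group (larger shell), subject to the usual subshell exceptions.
Valence configurations: Al²⁺ [Ne]3s¹, P²⁺ [Ne]3s²3p¹, N²⁺ [He]2s²2p¹.
The numbers (kJ/mol): Al 2745, P 2914, N 4578.
Hence IE_3: Al < P < N.

Al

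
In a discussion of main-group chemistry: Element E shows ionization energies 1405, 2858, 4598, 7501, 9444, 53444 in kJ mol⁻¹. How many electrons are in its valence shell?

5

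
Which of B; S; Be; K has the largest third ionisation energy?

Be

After 2 electrons have been removed, what remains? B²⁺ still has 1 valence electron; S²⁺ still has 4 valence electrons; Be²⁺ is the bare [He] core; K²⁺ is already 1 electron into the core.
Breaking into a closed-shell core is much more expensive than removing a leftover valence electron — K and Be have the largest IE_3 here.
Valence configurations: B²⁺ [He]2s¹, S²⁺ [Ne]3s²3p².
Tabulated IE_3 (kJ/mol): B 3660, S 3357, Be 14849, K 4420.
Hence IE_3: S < B < K < Be.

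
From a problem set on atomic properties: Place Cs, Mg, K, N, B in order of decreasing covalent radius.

Cs > K > Mg > B > N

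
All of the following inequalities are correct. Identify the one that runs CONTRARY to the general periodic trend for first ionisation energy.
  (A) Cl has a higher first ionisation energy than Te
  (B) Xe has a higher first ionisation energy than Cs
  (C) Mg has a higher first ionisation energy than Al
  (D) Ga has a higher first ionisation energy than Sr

(C)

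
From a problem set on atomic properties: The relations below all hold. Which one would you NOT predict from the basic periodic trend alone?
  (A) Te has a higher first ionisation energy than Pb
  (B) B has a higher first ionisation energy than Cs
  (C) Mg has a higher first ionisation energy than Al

(C)

The general trend: first ionisation energy increases across a period and decreases down a group.
(A) Te (period 5, group 16) vs Pb (period 6, group 14): the stated order agrees with the simple trend.
(B) B (period 2, group 13) vs Cs (period 6, group 1): the stated order agrees with the simple trend.
(C) Mg (period 3, group 2) vs Al (period 3, group 13): the stated order contradicts the simple trend.
The exception is (C): Al's single 3p electron is easier to remove than one from Mg's filled 3s².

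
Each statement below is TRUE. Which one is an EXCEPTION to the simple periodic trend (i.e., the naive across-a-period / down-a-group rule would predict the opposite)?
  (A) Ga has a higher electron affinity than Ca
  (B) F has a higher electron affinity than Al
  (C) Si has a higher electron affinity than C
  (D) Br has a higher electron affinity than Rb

The general trend: electron affinity increases across a period and decreases down a group.
(A) Ga (period 4, group 13) vs Ca (period 4, group 2): the stated order agrees with the simple trend.
(B) F (period 2, group 17) vs Al (period 3, group 13): the stated order agrees with the simple trend.
(C) Si (period 3, group 14) vs C (period 2, group 14): the stated order contradicts the simple trend.
(D) Br (period 4, group 17) vs Rb (period 5, group 1): the stated order agrees with the simple trend.
The exception is (C): Si's larger, more diffuse 3p orbitals accept an added electron slightly more readily than C's compact 2p.

(C)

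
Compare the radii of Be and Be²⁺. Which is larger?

Be

Forming Be²⁺ removes 2 electrons from Be. Fewer electrons for the same nuclear charge means less shielding and a higher Z_eff on the remaining electrons, and for main-group metals the entire outer shell is lost.
A cation is smaller than its parent atom: Be²⁺ < Be.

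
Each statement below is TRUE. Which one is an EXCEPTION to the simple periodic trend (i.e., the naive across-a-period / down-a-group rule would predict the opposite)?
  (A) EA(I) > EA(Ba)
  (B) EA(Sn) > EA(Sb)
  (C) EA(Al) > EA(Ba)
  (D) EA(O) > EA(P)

(B)

The general trend: electron affinity increases across a period and decreases down a group.
(A) I (period 5, group 17) vs Ba (period 6, group 2): the stated order agrees with the simple trend.
(B) Sn (period 5, group 14) vs Sb (period 5, group 15): the stated order contradicts the simple trend.
(C) Al (period 3, group 13) vs Ba (period 6, group 2): the stated order agrees with the simple trend.
(D) O (period 2, group 16) vs P (period 3, group 15): the stated order agrees with the simple trend.
The exception is (B): adding an electron to Sb's half-filled 5p³ is unfavourable, so Sn has the more exothermic EA.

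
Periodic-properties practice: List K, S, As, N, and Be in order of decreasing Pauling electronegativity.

N > S > As > Be > K

Be is in period 2, group 2; N is in period 2, group 15; S is in period 3, group 16; K is in period 4, group 1; As is in period 4, group 15.
EN rises left→right (higher Z_eff, smaller atoms) and falls top→bottom (larger, more shielded atoms).
These span different periods and groups, so the two trends combine.
Be > K: relative to K, both the across-period and down-group shifts push Be's electronegativity up.
As > Be: the two effects oppose for this pair; the across-period effect wins (2.18 vs 1.57).
S > As: relative to As, both the across-period and down-group shifts push S's electronegativity up.
N > S: the two effects oppose for this pair; the down-group effect wins (3.04 vs 2.58).
Approximate values (Pauling): Be 1.57, N 3.04, S 2.58, K 0.82, As 2.18.
So from highest to lowest: N > S > As > Be > K.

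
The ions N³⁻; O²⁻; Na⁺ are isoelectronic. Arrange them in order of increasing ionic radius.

Na⁺ < O²⁻ < N³⁻

All of these have 10 electrons, so size is governed by nuclear charge alone: the more protons, the stronger the pull on the same electron cloud, and the smaller the ion.
Nuclear charges: Na⁺ (Z=11), O²⁻ (Z=8), N³⁻ (Z=7).
Smallest to largest: Na⁺ < O²⁻ < N³⁻.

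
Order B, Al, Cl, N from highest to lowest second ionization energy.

N, B, Cl, Al

IE_2 is the cost of taking one more electron from the +1 cation: B⁺ still has 2 valence electrons; Al⁺ still has 2 valence electrons; Cl⁺ still has 6 valence electrons; N⁺ still has 4 valence electrons.
All are still removing valence electrons, so compare the +1 ions as you would atoms: IE_2 generally rises across a period (higher Z_eff) and falls down a group (larger shell), subject to the usual subshell exceptions.
Valence configurations: B⁺ [He]2s², Al⁺ [Ne]3s², Cl⁺ [Ne]3s²3p⁴, N⁺ [He]2s²2p².
Approximate IE_2 values (kJ/mol): B 2427, Al 1817, Cl 2298, N 2856.
Hence IE_2: Al < Cl < B < N.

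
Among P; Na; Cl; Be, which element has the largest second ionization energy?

Na

Consider each +1 ion: P⁺ still has 4 valence electrons; Na⁺ is the bare [Ne] core; Cl⁺ still has 6 valence electrons; Be⁺ still has 1 valence electron.
Core electrons are held far more tightly than valence electrons, so Na tops the IE_2 order.
Valence configurations: P⁺ [Ne]3s²3p², Cl⁺ [Ne]3s²3p⁴, Be⁺ [He]2s¹.
Approximate IE_2 values (kJ/mol): P 1907, Na 4562, Cl 2298, Be 1757.
Overall IE_2 order: Be < P < Cl < Na.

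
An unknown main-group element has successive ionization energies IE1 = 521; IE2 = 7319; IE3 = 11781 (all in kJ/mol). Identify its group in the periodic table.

Group 1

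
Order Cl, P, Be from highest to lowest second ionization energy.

After 1 electron has been removed, what remains? Cl⁺ still has 6 valence electrons; P⁺ still has 4 valence electrons; Be⁺ still has 1 valence electron.
All are still removing valence electrons, so compare the +1 ions as you would atoms: IE_2 generally rises across a period (higher Z_eff) and falls down a group (larger shell), subject to the usual subshell exceptions.
Valence configurations: Cl⁺ [Ne]3s²3p⁴, P⁺ [Ne]3s²3p², Be⁺ [He]2s¹.
The numbers (kJ/mol): Cl 2298, P 1907, Be 1757.
So the second ionization energies run Be < P < Cl.

Cl, P, Be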